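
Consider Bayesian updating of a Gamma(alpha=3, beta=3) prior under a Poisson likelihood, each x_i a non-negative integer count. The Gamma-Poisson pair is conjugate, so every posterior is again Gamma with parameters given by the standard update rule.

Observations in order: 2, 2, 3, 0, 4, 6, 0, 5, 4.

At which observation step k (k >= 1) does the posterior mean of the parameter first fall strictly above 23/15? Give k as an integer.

obs 1: x=2 → posterior Gamma(5, 4)
obs 2: x=2 → posterior Gamma(7, 5)
obs 3: x=3 → posterior Gamma(10, 6)
obs 4: x=0 → posterior Gamma(10, 7)
obs 5: x=4 → posterior Gamma(14, 8)
obs 6: x=6 → posterior Gamma(20, 9)
obs 7: x=0 → posterior Gamma(20, 10)
obs 8: x=5 → posterior Gamma(25, 11)
obs 9: x=4 → posterior Gamma(29, 12)

k = 3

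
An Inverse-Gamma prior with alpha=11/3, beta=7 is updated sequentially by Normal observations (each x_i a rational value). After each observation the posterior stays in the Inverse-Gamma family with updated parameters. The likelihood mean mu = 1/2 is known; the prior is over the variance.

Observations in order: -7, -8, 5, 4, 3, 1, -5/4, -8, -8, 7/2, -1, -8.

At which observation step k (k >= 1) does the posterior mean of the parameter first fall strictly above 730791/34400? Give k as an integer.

k = 9

obs 1: x=-7 → posterior Inverse-Gamma(25/6, 281/8)
obs 2: x=-8 → posterior Inverse-Gamma(14/3, 285/4)
obs 3: x=5 → posterior Inverse-Gamma(31/6, 651/8)
obs 4: x=4 → posterior Inverse-Gamma(17/3, 175/2)
obs 5: x=3 → posterior Inverse-Gamma(37/6, 725/8)
obs 6: x=1 → posterior Inverse-Gamma(20/3, 363/4)
obs 7: x=-5/4 → posterior Inverse-Gamma(43/6, 2953/32)
obs 8: x=-8 → posterior Inverse-Gamma(23/3, 4109/32)
obs 9: x=-8 → posterior Inverse-Gamma(49/6, 5265/32)
obs 10: x=7/2 → posterior Inverse-Gamma(26/3, 5409/32)
obs 11: x=-1 → posterior Inverse-Gamma(55/6, 5445/32)
obs 12: x=-8 → posterior Inverse-Gamma(29/3, 6601/32)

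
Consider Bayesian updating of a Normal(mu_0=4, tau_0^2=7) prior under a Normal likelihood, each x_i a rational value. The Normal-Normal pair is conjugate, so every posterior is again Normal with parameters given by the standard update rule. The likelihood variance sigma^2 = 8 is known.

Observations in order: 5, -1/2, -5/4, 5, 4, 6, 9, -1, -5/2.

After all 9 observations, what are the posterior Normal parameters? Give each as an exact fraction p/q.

obs 1: x=5 → posterior Normal(67/15, 56/15)
obs 2: x=-1/2 → posterior Normal(127/44, 28/11)
obs 3: x=-5/4 → posterior Normal(219/116, 56/29)
obs 4: x=5 → posterior Normal(359/144, 14/9)
obs 5: x=4 → posterior Normal(471/172, 56/43)
obs 6: x=6 → posterior Normal(639/200, 28/25)
obs 7: x=9 → posterior Normal(297/76, 56/57)
obs 8: x=-1 → posterior Normal(863/256, 7/8)
obs 9: x=-5/2 → posterior Normal(793/284, 56/71)

mu_0=793/284, tau_0^2=56/71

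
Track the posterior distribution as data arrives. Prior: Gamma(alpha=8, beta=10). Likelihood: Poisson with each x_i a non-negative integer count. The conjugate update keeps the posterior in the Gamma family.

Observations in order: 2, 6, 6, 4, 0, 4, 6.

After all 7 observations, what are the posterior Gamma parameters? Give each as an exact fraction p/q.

alpha=36, beta=17

obs 1: x=2 → posterior Gamma(10, 11)
obs 2: x=6 → posterior Gamma(16, 12)
obs 3: x=6 → posterior Gamma(22, 13)
obs 4: x=4 → posterior Gamma(26, 14)
obs 5: x=0 → posterior Gamma(26, 15)
obs 6: x=4 → posterior Gamma(30, 16)
obs 7: x=6 → posterior Gamma(36, 17)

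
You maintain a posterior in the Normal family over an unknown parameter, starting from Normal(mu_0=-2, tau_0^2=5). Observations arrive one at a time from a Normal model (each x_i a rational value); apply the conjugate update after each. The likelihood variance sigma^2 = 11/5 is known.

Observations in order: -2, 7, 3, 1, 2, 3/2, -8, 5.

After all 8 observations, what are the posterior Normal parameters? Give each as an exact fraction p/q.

obs 1: x=-2 → posterior Normal(-2, 55/36)
obs 2: x=7 → posterior Normal(103/61, 55/61)
obs 3: x=3 → posterior Normal(89/43, 55/86)
obs 4: x=1 → posterior Normal(203/111, 55/111)
obs 5: x=2 → posterior Normal(253/136, 55/136)
obs 6: x=3/2 → posterior Normal(83/46, 55/161)
obs 7: x=-8 → posterior Normal(181/372, 55/186)
obs 8: x=5 → posterior Normal(431/422, 55/211)

mu_0=431/422, tau_0^2=55/211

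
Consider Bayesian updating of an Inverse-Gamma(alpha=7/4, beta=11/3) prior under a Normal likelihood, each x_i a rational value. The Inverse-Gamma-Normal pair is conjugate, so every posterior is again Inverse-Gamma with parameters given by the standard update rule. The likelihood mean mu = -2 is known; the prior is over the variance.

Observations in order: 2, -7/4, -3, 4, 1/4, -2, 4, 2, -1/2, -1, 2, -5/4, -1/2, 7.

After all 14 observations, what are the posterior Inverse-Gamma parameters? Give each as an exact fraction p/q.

alpha=35/4, beta=10585/96

obs 1: x=2 → posterior Inverse-Gamma(9/4, 35/3)
obs 2: x=-7/4 → posterior Inverse-Gamma(11/4, 1123/96)
obs 3: x=-3 → posterior Inverse-Gamma(13/4, 1171/96)
obs 4: x=4 → posterior Inverse-Gamma(15/4, 2899/96)
obs 5: x=1/4 → posterior Inverse-Gamma(17/4, 1571/48)
obs 6: x=-2 → posterior Inverse-Gamma(19/4, 1571/48)
obs 7: x=4 → posterior Inverse-Gamma(21/4, 2435/48)
obs 8: x=2 → posterior Inverse-Gamma(23/4, 2819/48)
obs 9: x=-1/2 → posterior Inverse-Gamma(25/4, 2873/48)
obs 10: x=-1 → posterior Inverse-Gamma(27/4, 2897/48)
obs 11: x=2 → posterior Inverse-Gamma(29/4, 3281/48)
obs 12: x=-5/4 → posterior Inverse-Gamma(31/4, 6589/96)
obs 13: x=-1/2 → posterior Inverse-Gamma(33/4, 6697/96)
obs 14: x=7 → posterior Inverse-Gamma(35/4, 10585/96)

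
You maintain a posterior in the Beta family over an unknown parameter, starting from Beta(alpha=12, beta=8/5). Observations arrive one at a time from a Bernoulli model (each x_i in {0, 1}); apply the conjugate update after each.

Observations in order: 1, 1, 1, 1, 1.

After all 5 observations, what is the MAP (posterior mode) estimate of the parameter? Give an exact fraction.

obs 1: x=1 → posterior Beta(13, 8/5)
obs 2: x=1 → posterior Beta(14, 8/5)
obs 3: x=1 → posterior Beta(15, 8/5)
obs 4: x=1 → posterior Beta(16, 8/5)
obs 5: x=1 → posterior Beta(17, 8/5)

80/83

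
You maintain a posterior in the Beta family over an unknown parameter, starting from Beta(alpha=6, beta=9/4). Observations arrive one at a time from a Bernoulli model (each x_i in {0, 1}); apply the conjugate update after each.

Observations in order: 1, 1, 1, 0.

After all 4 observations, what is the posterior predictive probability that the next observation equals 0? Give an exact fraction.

obs 1: x=1 → posterior Beta(7, 9/4)
obs 2: x=1 → posterior Beta(8, 9/4)
obs 3: x=1 → posterior Beta(9, 9/4)
obs 4: x=0 → posterior Beta(9, 13/4)

13/49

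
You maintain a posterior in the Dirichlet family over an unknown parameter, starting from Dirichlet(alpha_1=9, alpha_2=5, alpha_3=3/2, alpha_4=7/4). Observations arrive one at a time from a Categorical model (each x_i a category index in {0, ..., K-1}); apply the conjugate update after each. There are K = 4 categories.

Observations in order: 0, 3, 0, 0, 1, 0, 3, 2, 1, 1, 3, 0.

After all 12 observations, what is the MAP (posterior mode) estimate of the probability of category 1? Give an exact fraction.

28/101

obs 1: x=0 → posterior Dirichlet(10, 5, 3/2, 7/4)
obs 2: x=3 → posterior Dirichlet(10, 5, 3/2, 11/4)
obs 3: x=0 → posterior Dirichlet(11, 5, 3/2, 11/4)
obs 4: x=0 → posterior Dirichlet(12, 5, 3/2, 11/4)
obs 5: x=1 → posterior Dirichlet(12, 6, 3/2, 11/4)
obs 6: x=0 → posterior Dirichlet(13, 6, 3/2, 11/4)
obs 7: x=3 → posterior Dirichlet(13, 6, 3/2, 15/4)
obs 8: x=2 → posterior Dirichlet(13, 6, 5/2, 15/4)
obs 9: x=1 → posterior Dirichlet(13, 7, 5/2, 15/4)
obs 10: x=1 → posterior Dirichlet(13, 8, 5/2, 15/4)
obs 11: x=3 → posterior Dirichlet(13, 8, 5/2, 19/4)
obs 12: x=0 → posterior Dirichlet(14, 8, 5/2, 19/4)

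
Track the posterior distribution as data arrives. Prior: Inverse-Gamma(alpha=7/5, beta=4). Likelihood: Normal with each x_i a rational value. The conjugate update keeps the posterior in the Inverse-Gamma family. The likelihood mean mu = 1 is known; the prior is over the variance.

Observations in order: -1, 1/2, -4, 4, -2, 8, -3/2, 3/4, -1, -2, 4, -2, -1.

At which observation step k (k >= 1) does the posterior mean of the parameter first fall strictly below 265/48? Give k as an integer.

obs 1: x=-1 → posterior Inverse-Gamma(19/10, 6)
obs 2: x=1/2 → posterior Inverse-Gamma(12/5, 49/8)
obs 3: x=-4 → posterior Inverse-Gamma(29/10, 149/8)
obs 4: x=4 → posterior Inverse-Gamma(17/5, 185/8)
obs 5: x=-2 → posterior Inverse-Gamma(39/10, 221/8)
obs 6: x=8 → posterior Inverse-Gamma(22/5, 417/8)
obs 7: x=-3/2 → posterior Inverse-Gamma(49/10, 221/4)
obs 8: x=3/4 → posterior Inverse-Gamma(27/5, 1769/32)
obs 9: x=-1 → posterior Inverse-Gamma(59/10, 1833/32)
obs 10: x=-2 → posterior Inverse-Gamma(32/5, 1977/32)
obs 11: x=4 → posterior Inverse-Gamma(69/10, 2121/32)
obs 12: x=-2 → posterior Inverse-Gamma(37/5, 2265/32)
obs 13: x=-1 → posterior Inverse-Gamma(79/10, 2329/32)

k = 2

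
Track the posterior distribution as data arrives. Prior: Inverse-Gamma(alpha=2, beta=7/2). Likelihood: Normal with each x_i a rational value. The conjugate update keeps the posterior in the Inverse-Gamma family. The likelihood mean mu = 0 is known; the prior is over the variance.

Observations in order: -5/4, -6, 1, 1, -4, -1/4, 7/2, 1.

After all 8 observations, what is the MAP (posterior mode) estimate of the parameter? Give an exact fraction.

607/112

obs 1: x=-5/4 → posterior Inverse-Gamma(5/2, 137/32)
obs 2: x=-6 → posterior Inverse-Gamma(3, 713/32)
obs 3: x=1 → posterior Inverse-Gamma(7/2, 729/32)
obs 4: x=1 → posterior Inverse-Gamma(4, 745/32)
obs 5: x=-4 → posterior Inverse-Gamma(9/2, 1001/32)
obs 6: x=-1/4 → posterior Inverse-Gamma(5, 501/16)
obs 7: x=7/2 → posterior Inverse-Gamma(11/2, 599/16)
obs 8: x=1 → posterior Inverse-Gamma(6, 607/16)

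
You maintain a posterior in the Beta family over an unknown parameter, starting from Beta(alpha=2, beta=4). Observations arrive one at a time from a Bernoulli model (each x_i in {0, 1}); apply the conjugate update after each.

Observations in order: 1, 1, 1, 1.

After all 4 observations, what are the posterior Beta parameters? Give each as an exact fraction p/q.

obs 1: x=1 → posterior Beta(3, 4)
obs 2: x=1 → posterior Beta(4, 4)
obs 3: x=1 → posterior Beta(5, 4)
obs 4: x=1 → posterior Beta(6, 4)

alpha=6, beta=4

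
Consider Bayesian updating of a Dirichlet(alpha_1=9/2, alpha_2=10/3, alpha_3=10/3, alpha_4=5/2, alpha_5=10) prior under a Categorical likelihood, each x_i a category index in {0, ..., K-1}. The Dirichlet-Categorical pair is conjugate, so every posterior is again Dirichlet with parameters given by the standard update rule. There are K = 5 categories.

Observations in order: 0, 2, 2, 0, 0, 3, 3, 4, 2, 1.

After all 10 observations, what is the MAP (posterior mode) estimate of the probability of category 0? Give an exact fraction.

obs 1: x=0 → posterior Dirichlet(11/2, 10/3, 10/3, 5/2, 10)
obs 2: x=2 → posterior Dirichlet(11/2, 10/3, 13/3, 5/2, 10)
obs 3: x=2 → posterior Dirichlet(11/2, 10/3, 16/3, 5/2, 10)
obs 4: x=0 → posterior Dirichlet(13/2, 10/3, 16/3, 5/2, 10)
obs 5: x=0 → posterior Dirichlet(15/2, 10/3, 16/3, 5/2, 10)
obs 6: x=3 → posterior Dirichlet(15/2, 10/3, 16/3, 7/2, 10)
obs 7: x=3 → posterior Dirichlet(15/2, 10/3, 16/3, 9/2, 10)
obs 8: x=4 → posterior Dirichlet(15/2, 10/3, 16/3, 9/2, 11)
obs 9: x=2 → posterior Dirichlet(15/2, 10/3, 19/3, 9/2, 11)
obs 10: x=1 → posterior Dirichlet(15/2, 13/3, 19/3, 9/2, 11)

39/172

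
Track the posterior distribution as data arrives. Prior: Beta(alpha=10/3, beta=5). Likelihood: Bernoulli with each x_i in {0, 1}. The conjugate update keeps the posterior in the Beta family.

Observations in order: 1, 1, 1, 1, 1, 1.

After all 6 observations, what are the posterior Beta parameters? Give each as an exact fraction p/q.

obs 1: x=1 → posterior Beta(13/3, 5)
obs 2: x=1 → posterior Beta(16/3, 5)
obs 3: x=1 → posterior Beta(19/3, 5)
obs 4: x=1 → posterior Beta(22/3, 5)
obs 5: x=1 → posterior Beta(25/3, 5)
obs 6: x=1 → posterior Beta(28/3, 5)

alpha=28/3, beta=5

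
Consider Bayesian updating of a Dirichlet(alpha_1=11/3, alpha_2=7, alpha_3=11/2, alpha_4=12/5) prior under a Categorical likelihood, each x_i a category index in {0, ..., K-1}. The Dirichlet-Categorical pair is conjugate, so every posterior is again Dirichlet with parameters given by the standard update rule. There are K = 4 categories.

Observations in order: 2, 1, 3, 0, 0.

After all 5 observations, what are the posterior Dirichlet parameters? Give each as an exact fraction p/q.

alpha_1=17/3, alpha_2=8, alpha_3=13/2, alpha_4=17/5

obs 1: x=2 → posterior Dirichlet(11/3, 7, 13/2, 12/5)
obs 2: x=1 → posterior Dirichlet(11/3, 8, 13/2, 12/5)
obs 3: x=3 → posterior Dirichlet(11/3, 8, 13/2, 17/5)
obs 4: x=0 → posterior Dirichlet(14/3, 8, 13/2, 17/5)
obs 5: x=0 → posterior Dirichlet(17/3, 8, 13/2, 17/5)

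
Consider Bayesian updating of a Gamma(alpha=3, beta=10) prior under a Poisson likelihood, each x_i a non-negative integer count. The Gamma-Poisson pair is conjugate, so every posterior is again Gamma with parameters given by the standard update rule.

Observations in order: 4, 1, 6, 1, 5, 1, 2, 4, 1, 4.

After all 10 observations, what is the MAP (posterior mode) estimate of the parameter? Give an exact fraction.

31/20

obs 1: x=4 → posterior Gamma(7, 11)
obs 2: x=1 → posterior Gamma(8, 12)
obs 3: x=6 → posterior Gamma(14, 13)
obs 4: x=1 → posterior Gamma(15, 14)
obs 5: x=5 → posterior Gamma(20, 15)
obs 6: x=1 → posterior Gamma(21, 16)
obs 7: x=2 → posterior Gamma(23, 17)
obs 8: x=4 → posterior Gamma(27, 18)
obs 9: x=1 → posterior Gamma(28, 19)
obs 10: x=4 → posterior Gamma(32, 20)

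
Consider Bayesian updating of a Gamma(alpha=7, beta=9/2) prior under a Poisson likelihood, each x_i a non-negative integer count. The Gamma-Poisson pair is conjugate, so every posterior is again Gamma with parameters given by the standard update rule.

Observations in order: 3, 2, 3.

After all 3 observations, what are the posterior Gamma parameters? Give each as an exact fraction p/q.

alpha=15, beta=15/2

obs 1: x=3 → posterior Gamma(10, 11/2)
obs 2: x=2 → posterior Gamma(12, 13/2)
obs 3: x=3 → posterior Gamma(15, 15/2)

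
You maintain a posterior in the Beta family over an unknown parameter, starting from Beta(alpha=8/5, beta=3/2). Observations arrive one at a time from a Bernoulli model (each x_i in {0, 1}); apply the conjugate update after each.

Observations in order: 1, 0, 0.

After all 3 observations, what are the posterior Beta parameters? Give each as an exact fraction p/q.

obs 1: x=1 → posterior Beta(13/5, 3/2)
obs 2: x=0 → posterior Beta(13/5, 5/2)
obs 3: x=0 → posterior Beta(13/5, 7/2)

alpha=13/5, beta=7/2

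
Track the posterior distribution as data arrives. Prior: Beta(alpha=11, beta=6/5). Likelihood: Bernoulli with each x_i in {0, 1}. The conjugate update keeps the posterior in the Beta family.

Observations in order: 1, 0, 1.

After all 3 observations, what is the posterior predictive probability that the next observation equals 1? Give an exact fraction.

obs 1: x=1 → posterior Beta(12, 6/5)
obs 2: x=0 → posterior Beta(12, 11/5)
obs 3: x=1 → posterior Beta(13, 11/5)

65/76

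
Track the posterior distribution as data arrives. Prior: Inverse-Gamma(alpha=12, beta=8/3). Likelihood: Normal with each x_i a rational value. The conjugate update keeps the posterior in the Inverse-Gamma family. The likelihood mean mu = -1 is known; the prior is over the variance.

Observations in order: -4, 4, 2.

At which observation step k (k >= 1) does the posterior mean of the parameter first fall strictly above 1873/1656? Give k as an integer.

k = 2

obs 1: x=-4 → posterior Inverse-Gamma(25/2, 43/6)
obs 2: x=4 → posterior Inverse-Gamma(13, 59/3)
obs 3: x=2 → posterior Inverse-Gamma(27/2, 145/6)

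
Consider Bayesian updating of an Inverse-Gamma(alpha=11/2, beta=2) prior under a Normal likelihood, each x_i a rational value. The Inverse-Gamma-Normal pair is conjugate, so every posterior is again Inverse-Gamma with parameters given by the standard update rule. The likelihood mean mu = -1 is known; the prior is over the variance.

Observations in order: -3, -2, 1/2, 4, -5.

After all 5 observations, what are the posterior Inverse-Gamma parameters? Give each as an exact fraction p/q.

alpha=8, beta=209/8

obs 1: x=-3 → posterior Inverse-Gamma(6, 4)
obs 2: x=-2 → posterior Inverse-Gamma(13/2, 9/2)
obs 3: x=1/2 → posterior Inverse-Gamma(7, 45/8)
obs 4: x=4 → posterior Inverse-Gamma(15/2, 145/8)
obs 5: x=-5 → posterior Inverse-Gamma(8, 209/8)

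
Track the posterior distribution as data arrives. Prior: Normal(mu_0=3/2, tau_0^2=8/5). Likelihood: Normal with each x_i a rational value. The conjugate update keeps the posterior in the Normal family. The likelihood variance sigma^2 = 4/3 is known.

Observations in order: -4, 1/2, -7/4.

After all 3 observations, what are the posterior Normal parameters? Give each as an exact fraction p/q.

obs 1: x=-4 → posterior Normal(-3/2, 8/11)
obs 2: x=1/2 → posterior Normal(-27/34, 8/17)
obs 3: x=-7/4 → posterior Normal(-24/23, 8/23)

mu_0=-24/23, tau_0^2=8/23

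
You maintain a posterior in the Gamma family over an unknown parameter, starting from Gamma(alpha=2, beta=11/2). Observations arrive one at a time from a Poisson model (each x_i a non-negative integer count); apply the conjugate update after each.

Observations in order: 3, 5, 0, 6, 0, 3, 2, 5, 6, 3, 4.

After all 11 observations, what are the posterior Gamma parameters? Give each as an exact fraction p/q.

obs 1: x=3 → posterior Gamma(5, 13/2)
obs 2: x=5 → posterior Gamma(10, 15/2)
obs 3: x=0 → posterior Gamma(10, 17/2)
obs 4: x=6 → posterior Gamma(16, 19/2)
obs 5: x=0 → posterior Gamma(16, 21/2)
obs 6: x=3 → posterior Gamma(19, 23/2)
obs 7: x=2 → posterior Gamma(21, 25/2)
obs 8: x=5 → posterior Gamma(26, 27/2)
obs 9: x=6 → posterior Gamma(32, 29/2)
obs 10: x=3 → posterior Gamma(35, 31/2)
obs 11: x=4 → posterior Gamma(39, 33/2)

alpha=39, beta=33/2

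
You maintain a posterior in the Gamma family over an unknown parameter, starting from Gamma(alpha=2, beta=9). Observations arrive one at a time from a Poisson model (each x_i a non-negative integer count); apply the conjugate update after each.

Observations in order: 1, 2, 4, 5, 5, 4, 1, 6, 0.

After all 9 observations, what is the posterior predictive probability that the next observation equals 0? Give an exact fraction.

45517159607903340355793714778287898624/230466617897195215045509519405933293401

obs 1: x=1 → posterior Gamma(3, 10)
obs 2: x=2 → posterior Gamma(5, 11)
obs 3: x=4 → posterior Gamma(9, 12)
obs 4: x=5 → posterior Gamma(14, 13)
obs 5: x=5 → posterior Gamma(19, 14)
obs 6: x=4 → posterior Gamma(23, 15)
obs 7: x=1 → posterior Gamma(24, 16)
obs 8: x=6 → posterior Gamma(30, 17)
obs 9: x=0 → posterior Gamma(30, 18)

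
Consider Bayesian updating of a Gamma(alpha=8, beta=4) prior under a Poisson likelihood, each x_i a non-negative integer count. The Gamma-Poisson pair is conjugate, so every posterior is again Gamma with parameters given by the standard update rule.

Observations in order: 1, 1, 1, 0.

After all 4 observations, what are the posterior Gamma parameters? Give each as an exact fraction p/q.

obs 1: x=1 → posterior Gamma(9, 5)
obs 2: x=1 → posterior Gamma(10, 6)
obs 3: x=1 → posterior Gamma(11, 7)
obs 4: x=0 → posterior Gamma(11, 8)

alpha=11, beta=8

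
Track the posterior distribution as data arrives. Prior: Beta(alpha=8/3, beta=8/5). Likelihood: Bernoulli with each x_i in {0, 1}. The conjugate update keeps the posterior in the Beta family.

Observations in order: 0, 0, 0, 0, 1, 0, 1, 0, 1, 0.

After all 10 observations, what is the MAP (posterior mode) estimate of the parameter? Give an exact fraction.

35/92

obs 1: x=0 → posterior Beta(8/3, 13/5)
obs 2: x=0 → posterior Beta(8/3, 18/5)
obs 3: x=0 → posterior Beta(8/3, 23/5)
obs 4: x=0 → posterior Beta(8/3, 28/5)
obs 5: x=1 → posterior Beta(11/3, 28/5)
obs 6: x=0 → posterior Beta(11/3, 33/5)
obs 7: x=1 → posterior Beta(14/3, 33/5)
obs 8: x=0 → posterior Beta(14/3, 38/5)
obs 9: x=1 → posterior Beta(17/3, 38/5)
obs 10: x=0 → posterior Beta(17/3, 43/5)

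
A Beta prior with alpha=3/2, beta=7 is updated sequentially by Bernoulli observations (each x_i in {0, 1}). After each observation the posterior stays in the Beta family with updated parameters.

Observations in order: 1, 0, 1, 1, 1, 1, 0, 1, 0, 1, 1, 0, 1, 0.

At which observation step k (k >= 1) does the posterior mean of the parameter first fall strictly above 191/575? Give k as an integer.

obs 1: x=1 → posterior Beta(5/2, 7)
obs 2: x=0 → posterior Beta(5/2, 8)
obs 3: x=1 → posterior Beta(7/2, 8)
obs 4: x=1 → posterior Beta(9/2, 8)
obs 5: x=1 → posterior Beta(11/2, 8)
obs 6: x=1 → posterior Beta(13/2, 8)
obs 7: x=0 → posterior Beta(13/2, 9)
obs 8: x=1 → posterior Beta(15/2, 9)
obs 9: x=0 → posterior Beta(15/2, 10)
obs 10: x=1 → posterior Beta(17/2, 10)
obs 11: x=1 → posterior Beta(19/2, 10)
obs 12: x=0 → posterior Beta(19/2, 11)
obs 13: x=1 → posterior Beta(21/2, 11)
obs 14: x=0 → posterior Beta(21/2, 12)

k = 4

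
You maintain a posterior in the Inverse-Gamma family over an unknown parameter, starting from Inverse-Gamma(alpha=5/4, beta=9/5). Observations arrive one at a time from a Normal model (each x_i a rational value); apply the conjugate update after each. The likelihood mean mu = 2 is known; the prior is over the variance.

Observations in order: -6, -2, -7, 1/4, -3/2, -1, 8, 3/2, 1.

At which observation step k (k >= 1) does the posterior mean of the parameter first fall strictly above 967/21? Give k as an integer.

k = 3

obs 1: x=-6 → posterior Inverse-Gamma(7/4, 169/5)
obs 2: x=-2 → posterior Inverse-Gamma(9/4, 209/5)
obs 3: x=-7 → posterior Inverse-Gamma(11/4, 823/10)
obs 4: x=1/4 → posterior Inverse-Gamma(13/4, 13413/160)
obs 5: x=-3/2 → posterior Inverse-Gamma(15/4, 14393/160)
obs 6: x=-1 → posterior Inverse-Gamma(17/4, 15113/160)
obs 7: x=8 → posterior Inverse-Gamma(19/4, 17993/160)
obs 8: x=3/2 → posterior Inverse-Gamma(21/4, 18013/160)
obs 9: x=1 → posterior Inverse-Gamma(23/4, 18093/160)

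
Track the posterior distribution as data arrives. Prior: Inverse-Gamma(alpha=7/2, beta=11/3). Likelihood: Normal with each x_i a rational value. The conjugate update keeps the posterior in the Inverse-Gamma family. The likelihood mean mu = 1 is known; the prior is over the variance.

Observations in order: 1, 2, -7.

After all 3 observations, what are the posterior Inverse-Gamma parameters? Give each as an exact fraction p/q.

obs 1: x=1 → posterior Inverse-Gamma(4, 11/3)
obs 2: x=2 → posterior Inverse-Gamma(9/2, 25/6)
obs 3: x=-7 → posterior Inverse-Gamma(5, 217/6)

alpha=5, beta=217/6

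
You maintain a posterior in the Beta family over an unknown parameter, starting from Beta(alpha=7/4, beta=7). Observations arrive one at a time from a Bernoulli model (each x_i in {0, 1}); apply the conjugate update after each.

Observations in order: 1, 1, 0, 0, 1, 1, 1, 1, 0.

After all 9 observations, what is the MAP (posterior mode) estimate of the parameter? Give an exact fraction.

obs 1: x=1 → posterior Beta(11/4, 7)
obs 2: x=1 → posterior Beta(15/4, 7)
obs 3: x=0 → posterior Beta(15/4, 8)
obs 4: x=0 → posterior Beta(15/4, 9)
obs 5: x=1 → posterior Beta(19/4, 9)
obs 6: x=1 → posterior Beta(23/4, 9)
obs 7: x=1 → posterior Beta(27/4, 9)
obs 8: x=1 → posterior Beta(31/4, 9)
obs 9: x=0 → posterior Beta(31/4, 10)

3/7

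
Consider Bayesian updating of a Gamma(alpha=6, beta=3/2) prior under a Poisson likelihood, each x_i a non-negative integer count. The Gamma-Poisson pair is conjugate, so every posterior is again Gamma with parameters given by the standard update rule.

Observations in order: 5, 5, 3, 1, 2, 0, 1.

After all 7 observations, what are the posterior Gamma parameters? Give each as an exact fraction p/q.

obs 1: x=5 → posterior Gamma(11, 5/2)
obs 2: x=5 → posterior Gamma(16, 7/2)
obs 3: x=3 → posterior Gamma(19, 9/2)
obs 4: x=1 → posterior Gamma(20, 11/2)
obs 5: x=2 → posterior Gamma(22, 13/2)
obs 6: x=0 → posterior Gamma(22, 15/2)
obs 7: x=1 → posterior Gamma(23, 17/2)

alpha=23, beta=17/2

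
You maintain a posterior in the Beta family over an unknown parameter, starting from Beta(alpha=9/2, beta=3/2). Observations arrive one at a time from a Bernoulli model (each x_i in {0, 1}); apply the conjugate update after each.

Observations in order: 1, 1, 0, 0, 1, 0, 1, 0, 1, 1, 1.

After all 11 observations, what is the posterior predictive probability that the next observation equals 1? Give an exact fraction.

obs 1: x=1 → posterior Beta(11/2, 3/2)
obs 2: x=1 → posterior Beta(13/2, 3/2)
obs 3: x=0 → posterior Beta(13/2, 5/2)
obs 4: x=0 → posterior Beta(13/2, 7/2)
obs 5: x=1 → posterior Beta(15/2, 7/2)
obs 6: x=0 → posterior Beta(15/2, 9/2)
obs 7: x=1 → posterior Beta(17/2, 9/2)
obs 8: x=0 → posterior Beta(17/2, 11/2)
obs 9: x=1 → posterior Beta(19/2, 11/2)
obs 10: x=1 → posterior Beta(21/2, 11/2)
obs 11: x=1 → posterior Beta(23/2, 11/2)

23/34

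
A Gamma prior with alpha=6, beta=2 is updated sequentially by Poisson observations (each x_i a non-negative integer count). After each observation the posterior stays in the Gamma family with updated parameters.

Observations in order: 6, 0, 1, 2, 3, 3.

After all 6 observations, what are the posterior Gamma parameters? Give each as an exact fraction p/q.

obs 1: x=6 → posterior Gamma(12, 3)
obs 2: x=0 → posterior Gamma(12, 4)
obs 3: x=1 → posterior Gamma(13, 5)
obs 4: x=2 → posterior Gamma(15, 6)
obs 5: x=3 → posterior Gamma(18, 7)
obs 6: x=3 → posterior Gamma(21, 8)

alpha=21, beta=8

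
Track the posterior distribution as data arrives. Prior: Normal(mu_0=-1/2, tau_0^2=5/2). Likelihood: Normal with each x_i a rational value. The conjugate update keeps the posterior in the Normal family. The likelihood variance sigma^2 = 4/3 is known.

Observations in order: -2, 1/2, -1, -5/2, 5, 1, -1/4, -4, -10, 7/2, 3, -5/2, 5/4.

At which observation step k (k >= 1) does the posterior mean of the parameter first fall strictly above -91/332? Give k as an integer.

k = 5

obs 1: x=-2 → posterior Normal(-34/23, 20/23)
obs 2: x=1/2 → posterior Normal(-53/76, 10/19)
obs 3: x=-1 → posterior Normal(-83/106, 20/53)
obs 4: x=-5/2 → posterior Normal(-79/68, 5/17)
obs 5: x=5 → posterior Normal(-4/83, 20/83)
obs 6: x=1 → posterior Normal(11/98, 10/49)
obs 7: x=-1/4 → posterior Normal(29/452, 20/113)
obs 8: x=-4 → posterior Normal(-211/512, 5/32)
obs 9: x=-10 → posterior Normal(-811/572, 20/143)
obs 10: x=7/2 → posterior Normal(-601/632, 10/79)
obs 11: x=3 → posterior Normal(-421/692, 20/173)
obs 12: x=-5/2 → posterior Normal(-571/752, 5/47)
obs 13: x=5/4 → posterior Normal(-124/203, 20/203)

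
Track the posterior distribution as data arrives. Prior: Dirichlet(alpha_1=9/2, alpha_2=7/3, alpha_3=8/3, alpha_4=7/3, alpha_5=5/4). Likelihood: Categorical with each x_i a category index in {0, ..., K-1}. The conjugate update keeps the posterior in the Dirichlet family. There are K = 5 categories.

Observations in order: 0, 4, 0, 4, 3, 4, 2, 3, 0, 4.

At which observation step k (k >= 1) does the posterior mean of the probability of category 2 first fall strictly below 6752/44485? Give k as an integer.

k = 5

obs 1: x=0 → posterior Dirichlet(11/2, 7/3, 8/3, 7/3, 5/4)
obs 2: x=4 → posterior Dirichlet(11/2, 7/3, 8/3, 7/3, 9/4)
obs 3: x=0 → posterior Dirichlet(13/2, 7/3, 8/3, 7/3, 9/4)
obs 4: x=4 → posterior Dirichlet(13/2, 7/3, 8/3, 7/3, 13/4)
obs 5: x=3 → posterior Dirichlet(13/2, 7/3, 8/3, 10/3, 13/4)
obs 6: x=4 → posterior Dirichlet(13/2, 7/3, 8/3, 10/3, 17/4)
obs 7: x=2 → posterior Dirichlet(13/2, 7/3, 11/3, 10/3, 17/4)
obs 8: x=3 → posterior Dirichlet(13/2, 7/3, 11/3, 13/3, 17/4)
obs 9: x=0 → posterior Dirichlet(15/2, 7/3, 11/3, 13/3, 17/4)
obs 10: x=4 → posterior Dirichlet(15/2, 7/3, 11/3, 13/3, 21/4)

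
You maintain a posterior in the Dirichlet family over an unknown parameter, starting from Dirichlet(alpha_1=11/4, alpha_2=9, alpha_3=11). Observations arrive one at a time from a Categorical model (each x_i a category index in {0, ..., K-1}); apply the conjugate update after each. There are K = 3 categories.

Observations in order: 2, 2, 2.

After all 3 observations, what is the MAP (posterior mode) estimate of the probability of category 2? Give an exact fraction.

obs 1: x=2 → posterior Dirichlet(11/4, 9, 12)
obs 2: x=2 → posterior Dirichlet(11/4, 9, 13)
obs 3: x=2 → posterior Dirichlet(11/4, 9, 14)

4/7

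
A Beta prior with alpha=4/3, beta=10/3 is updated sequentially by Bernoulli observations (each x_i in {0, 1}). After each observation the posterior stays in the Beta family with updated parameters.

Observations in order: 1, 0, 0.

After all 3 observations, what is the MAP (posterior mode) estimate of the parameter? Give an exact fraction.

4/17

obs 1: x=1 → posterior Beta(7/3, 10/3)
obs 2: x=0 → posterior Beta(7/3, 13/3)
obs 3: x=0 → posterior Beta(7/3, 16/3)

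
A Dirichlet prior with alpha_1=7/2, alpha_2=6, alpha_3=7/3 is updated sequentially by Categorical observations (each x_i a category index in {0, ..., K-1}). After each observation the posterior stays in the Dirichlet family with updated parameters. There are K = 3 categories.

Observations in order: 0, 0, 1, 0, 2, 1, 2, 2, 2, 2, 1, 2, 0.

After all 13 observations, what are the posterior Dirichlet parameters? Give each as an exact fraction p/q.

obs 1: x=0 → posterior Dirichlet(9/2, 6, 7/3)
obs 2: x=0 → posterior Dirichlet(11/2, 6, 7/3)
obs 3: x=1 → posterior Dirichlet(11/2, 7, 7/3)
obs 4: x=0 → posterior Dirichlet(13/2, 7, 7/3)
obs 5: x=2 → posterior Dirichlet(13/2, 7, 10/3)
obs 6: x=1 → posterior Dirichlet(13/2, 8, 10/3)
obs 7: x=2 → posterior Dirichlet(13/2, 8, 13/3)
obs 8: x=2 → posterior Dirichlet(13/2, 8, 16/3)
obs 9: x=2 → posterior Dirichlet(13/2, 8, 19/3)
obs 10: x=2 → posterior Dirichlet(13/2, 8, 22/3)
obs 11: x=1 → posterior Dirichlet(13/2, 9, 22/3)
obs 12: x=2 → posterior Dirichlet(13/2, 9, 25/3)
obs 13: x=0 → posterior Dirichlet(15/2, 9, 25/3)

alpha_1=15/2, alpha_2=9, alpha_3=25/3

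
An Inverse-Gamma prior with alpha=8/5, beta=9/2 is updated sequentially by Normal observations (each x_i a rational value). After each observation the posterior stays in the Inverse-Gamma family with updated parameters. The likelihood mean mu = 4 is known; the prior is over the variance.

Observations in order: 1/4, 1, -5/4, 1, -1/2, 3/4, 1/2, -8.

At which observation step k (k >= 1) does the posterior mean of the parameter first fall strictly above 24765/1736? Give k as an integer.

k = 5

obs 1: x=1/4 → posterior Inverse-Gamma(21/10, 369/32)
obs 2: x=1 → posterior Inverse-Gamma(13/5, 513/32)
obs 3: x=-5/4 → posterior Inverse-Gamma(31/10, 477/16)
obs 4: x=1 → posterior Inverse-Gamma(18/5, 549/16)
obs 5: x=-1/2 → posterior Inverse-Gamma(41/10, 711/16)
obs 6: x=3/4 → posterior Inverse-Gamma(23/5, 1591/32)
obs 7: x=1/2 → posterior Inverse-Gamma(51/10, 1787/32)
obs 8: x=-8 → posterior Inverse-Gamma(28/5, 4091/32)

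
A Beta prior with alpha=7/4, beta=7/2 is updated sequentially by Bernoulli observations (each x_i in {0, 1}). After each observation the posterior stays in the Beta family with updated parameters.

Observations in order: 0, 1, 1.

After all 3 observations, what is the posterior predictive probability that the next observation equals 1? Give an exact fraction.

5/11

obs 1: x=0 → posterior Beta(7/4, 9/2)
obs 2: x=1 → posterior Beta(11/4, 9/2)
obs 3: x=1 → posterior Beta(15/4, 9/2)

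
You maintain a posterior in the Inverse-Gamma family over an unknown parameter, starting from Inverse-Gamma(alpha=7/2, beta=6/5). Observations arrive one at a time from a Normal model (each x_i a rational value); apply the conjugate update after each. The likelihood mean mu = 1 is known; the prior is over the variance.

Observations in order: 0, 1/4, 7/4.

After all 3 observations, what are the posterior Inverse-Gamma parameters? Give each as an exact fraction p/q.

obs 1: x=0 → posterior Inverse-Gamma(4, 17/10)
obs 2: x=1/4 → posterior Inverse-Gamma(9/2, 317/160)
obs 3: x=7/4 → posterior Inverse-Gamma(5, 181/80)

alpha=5, beta=181/80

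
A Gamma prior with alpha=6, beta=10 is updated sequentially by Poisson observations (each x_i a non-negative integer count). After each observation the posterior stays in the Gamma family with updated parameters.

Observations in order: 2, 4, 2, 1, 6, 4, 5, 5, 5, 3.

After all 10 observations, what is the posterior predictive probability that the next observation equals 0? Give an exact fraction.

87960930222080000000000000000000000000000000000000000000/716852284415660510488171761482895729863004676631934290061

obs 1: x=2 → posterior Gamma(8, 11)
obs 2: x=4 → posterior Gamma(12, 12)
obs 3: x=2 → posterior Gamma(14, 13)
obs 4: x=1 → posterior Gamma(15, 14)
obs 5: x=6 → posterior Gamma(21, 15)
obs 6: x=4 → posterior Gamma(25, 16)
obs 7: x=5 → posterior Gamma(30, 17)
obs 8: x=5 → posterior Gamma(35, 18)
obs 9: x=5 → posterior Gamma(40, 19)
obs 10: x=3 → posterior Gamma(43, 20)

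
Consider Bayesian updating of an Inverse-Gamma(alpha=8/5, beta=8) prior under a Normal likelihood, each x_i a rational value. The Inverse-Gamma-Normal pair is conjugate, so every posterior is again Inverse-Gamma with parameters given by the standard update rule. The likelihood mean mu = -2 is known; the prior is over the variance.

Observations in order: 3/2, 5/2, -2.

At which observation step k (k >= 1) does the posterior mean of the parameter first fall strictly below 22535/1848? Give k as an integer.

k = 3

obs 1: x=3/2 → posterior Inverse-Gamma(21/10, 113/8)
obs 2: x=5/2 → posterior Inverse-Gamma(13/5, 97/4)
obs 3: x=-2 → posterior Inverse-Gamma(31/10, 97/4)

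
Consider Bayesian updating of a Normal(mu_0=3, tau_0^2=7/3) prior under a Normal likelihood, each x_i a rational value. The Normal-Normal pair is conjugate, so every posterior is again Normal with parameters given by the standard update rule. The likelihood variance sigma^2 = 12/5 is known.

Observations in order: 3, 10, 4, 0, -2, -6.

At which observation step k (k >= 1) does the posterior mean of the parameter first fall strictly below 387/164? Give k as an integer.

k = 6

obs 1: x=3 → posterior Normal(3, 84/71)
obs 2: x=10 → posterior Normal(563/106, 42/53)
obs 3: x=4 → posterior Normal(703/141, 28/47)
obs 4: x=0 → posterior Normal(703/176, 21/44)
obs 5: x=-2 → posterior Normal(3, 84/211)
obs 6: x=-6 → posterior Normal(141/82, 14/41)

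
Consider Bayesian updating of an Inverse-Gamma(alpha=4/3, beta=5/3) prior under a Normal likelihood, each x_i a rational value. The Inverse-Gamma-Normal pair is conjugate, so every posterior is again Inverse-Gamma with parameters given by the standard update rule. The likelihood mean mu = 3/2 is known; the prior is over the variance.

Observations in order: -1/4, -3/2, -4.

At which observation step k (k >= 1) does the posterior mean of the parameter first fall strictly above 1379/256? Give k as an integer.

k = 2

obs 1: x=-1/4 → posterior Inverse-Gamma(11/6, 307/96)
obs 2: x=-3/2 → posterior Inverse-Gamma(7/3, 739/96)
obs 3: x=-4 → posterior Inverse-Gamma(17/6, 2191/96)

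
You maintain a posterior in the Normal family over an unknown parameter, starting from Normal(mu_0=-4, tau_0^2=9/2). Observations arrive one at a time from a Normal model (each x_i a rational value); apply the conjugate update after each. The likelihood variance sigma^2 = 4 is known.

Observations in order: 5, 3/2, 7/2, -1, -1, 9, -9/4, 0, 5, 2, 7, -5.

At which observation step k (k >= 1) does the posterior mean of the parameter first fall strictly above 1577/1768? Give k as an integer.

k = 2

obs 1: x=5 → posterior Normal(13/17, 36/17)
obs 2: x=3/2 → posterior Normal(53/52, 18/13)
obs 3: x=7/2 → posterior Normal(58/35, 36/35)
obs 4: x=-1 → posterior Normal(49/44, 9/11)
obs 5: x=-1 → posterior Normal(40/53, 36/53)
obs 6: x=9 → posterior Normal(121/62, 18/31)
obs 7: x=-9/4 → posterior Normal(403/284, 36/71)
obs 8: x=0 → posterior Normal(403/320, 9/20)
obs 9: x=5 → posterior Normal(583/356, 36/89)
obs 10: x=2 → posterior Normal(655/392, 18/49)
obs 11: x=7 → posterior Normal(907/428, 36/107)
obs 12: x=-5 → posterior Normal(727/464, 9/29)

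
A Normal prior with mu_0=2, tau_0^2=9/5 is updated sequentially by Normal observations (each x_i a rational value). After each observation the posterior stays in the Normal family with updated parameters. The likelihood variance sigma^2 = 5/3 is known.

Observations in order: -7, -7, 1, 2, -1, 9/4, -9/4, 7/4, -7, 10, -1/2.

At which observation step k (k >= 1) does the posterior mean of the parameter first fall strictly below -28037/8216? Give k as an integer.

obs 1: x=-7 → posterior Normal(-139/52, 45/52)
obs 2: x=-7 → posterior Normal(-328/79, 45/79)
obs 3: x=1 → posterior Normal(-301/106, 45/106)
obs 4: x=2 → posterior Normal(-13/7, 45/133)
obs 5: x=-1 → posterior Normal(-137/80, 9/32)
obs 6: x=9/4 → posterior Normal(-853/748, 45/187)
obs 7: x=-9/4 → posterior Normal(-137/107, 45/214)
obs 8: x=7/4 → posterior Normal(-907/964, 45/241)
obs 9: x=-7 → posterior Normal(-1663/1072, 45/268)
obs 10: x=10 → posterior Normal(-583/1180, 9/59)
obs 11: x=-1/2 → posterior Normal(-91/184, 45/322)

k = 2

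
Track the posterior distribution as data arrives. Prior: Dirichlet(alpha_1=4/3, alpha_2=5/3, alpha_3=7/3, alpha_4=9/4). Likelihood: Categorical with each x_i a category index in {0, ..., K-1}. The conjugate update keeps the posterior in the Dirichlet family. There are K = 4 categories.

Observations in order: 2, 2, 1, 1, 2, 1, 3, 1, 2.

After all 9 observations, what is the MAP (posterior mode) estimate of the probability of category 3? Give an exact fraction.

27/151

obs 1: x=2 → posterior Dirichlet(4/3, 5/3, 10/3, 9/4)
obs 2: x=2 → posterior Dirichlet(4/3, 5/3, 13/3, 9/4)
obs 3: x=1 → posterior Dirichlet(4/3, 8/3, 13/3, 9/4)
obs 4: x=1 → posterior Dirichlet(4/3, 11/3, 13/3, 9/4)
obs 5: x=2 → posterior Dirichlet(4/3, 11/3, 16/3, 9/4)
obs 6: x=1 → posterior Dirichlet(4/3, 14/3, 16/3, 9/4)
obs 7: x=3 → posterior Dirichlet(4/3, 14/3, 16/3, 13/4)
obs 8: x=1 → posterior Dirichlet(4/3, 17/3, 16/3, 13/4)
obs 9: x=2 → posterior Dirichlet(4/3, 17/3, 19/3, 13/4)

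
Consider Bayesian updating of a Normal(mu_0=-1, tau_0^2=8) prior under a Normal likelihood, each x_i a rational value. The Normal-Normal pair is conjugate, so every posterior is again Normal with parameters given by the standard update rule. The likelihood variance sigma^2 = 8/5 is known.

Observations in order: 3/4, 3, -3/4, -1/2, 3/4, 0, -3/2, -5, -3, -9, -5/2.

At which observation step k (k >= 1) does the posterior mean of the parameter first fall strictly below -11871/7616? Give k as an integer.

k = 11

obs 1: x=3/4 → posterior Normal(11/24, 4/3)
obs 2: x=3 → posterior Normal(71/44, 8/11)
obs 3: x=-3/4 → posterior Normal(7/8, 1/2)
obs 4: x=-1/2 → posterior Normal(23/42, 8/21)
obs 5: x=3/4 → posterior Normal(61/104, 4/13)
obs 6: x=0 → posterior Normal(61/124, 8/31)
obs 7: x=-3/2 → posterior Normal(31/144, 2/9)
obs 8: x=-5 → posterior Normal(-69/164, 8/41)
obs 9: x=-3 → posterior Normal(-129/184, 4/23)
obs 10: x=-9 → posterior Normal(-103/68, 8/51)
obs 11: x=-5/2 → posterior Normal(-359/224, 1/7)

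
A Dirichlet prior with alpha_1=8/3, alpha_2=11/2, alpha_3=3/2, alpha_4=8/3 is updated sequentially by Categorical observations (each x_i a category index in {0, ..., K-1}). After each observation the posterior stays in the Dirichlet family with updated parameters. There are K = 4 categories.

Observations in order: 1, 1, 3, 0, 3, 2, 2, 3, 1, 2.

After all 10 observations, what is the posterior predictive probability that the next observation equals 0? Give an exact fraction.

11/67

obs 1: x=1 → posterior Dirichlet(8/3, 13/2, 3/2, 8/3)
obs 2: x=1 → posterior Dirichlet(8/3, 15/2, 3/2, 8/3)
obs 3: x=3 → posterior Dirichlet(8/3, 15/2, 3/2, 11/3)
obs 4: x=0 → posterior Dirichlet(11/3, 15/2, 3/2, 11/3)
obs 5: x=3 → posterior Dirichlet(11/3, 15/2, 3/2, 14/3)
obs 6: x=2 → posterior Dirichlet(11/3, 15/2, 5/2, 14/3)
obs 7: x=2 → posterior Dirichlet(11/3, 15/2, 7/2, 14/3)
obs 8: x=3 → posterior Dirichlet(11/3, 15/2, 7/2, 17/3)
obs 9: x=1 → posterior Dirichlet(11/3, 17/2, 7/2, 17/3)
obs 10: x=2 → posterior Dirichlet(11/3, 17/2, 9/2, 17/3)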